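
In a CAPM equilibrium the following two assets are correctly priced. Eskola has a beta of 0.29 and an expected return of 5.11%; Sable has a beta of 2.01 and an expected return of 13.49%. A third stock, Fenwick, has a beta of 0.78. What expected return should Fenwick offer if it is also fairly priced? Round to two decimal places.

MRP (SML slope) = (13.49% − 5.11%) / (2.01 − 0.29) = 8.38% / 1.72 = 4.8721%
R_f (intercept) = 5.11% − 0.29 × 4.8721% = 3.6971%
E(R_Fenwick) = R_f + β × MRP = 3.6971% + 0.78 × 4.8721% = 7.50%

7.50%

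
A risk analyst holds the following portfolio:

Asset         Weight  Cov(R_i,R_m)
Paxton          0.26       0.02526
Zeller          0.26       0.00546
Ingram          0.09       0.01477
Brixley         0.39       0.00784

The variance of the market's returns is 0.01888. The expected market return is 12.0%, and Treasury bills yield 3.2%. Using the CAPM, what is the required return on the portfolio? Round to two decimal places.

8.97%

β_Paxton = 0.02526 / 0.01888 = 1.3379
β_Zeller = 0.00546 / 0.01888 = 0.2892
β_Ingram = 0.01477 / 0.01888 = 0.7823
β_Brixley = 0.00784 / 0.01888 = 0.4153
β_P = Σ w_i β_i = 0.26×1.3379 + 0.26×0.2892 + 0.09×0.7823 + 0.39×0.4153 = 0.6554
MRP = 12.0% − 3.2% = 8.80%
E(R_P) = R_f + β_P × MRP = 3.2% + 0.6554 × 8.8% = 8.97%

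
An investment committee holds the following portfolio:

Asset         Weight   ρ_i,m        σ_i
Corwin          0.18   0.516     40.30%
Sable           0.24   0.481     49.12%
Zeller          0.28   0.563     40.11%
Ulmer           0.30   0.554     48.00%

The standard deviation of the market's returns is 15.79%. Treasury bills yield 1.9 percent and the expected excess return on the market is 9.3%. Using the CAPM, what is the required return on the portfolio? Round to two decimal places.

β_Corwin = 0.516 × 40.30% / 15.79% = 1.3170
β_Sable = 0.481 × 49.12% / 15.79% = 1.4963
β_Zeller = 0.563 × 40.11% / 15.79% = 1.4301
β_Ulmer = 0.554 × 48.00% / 15.79% = 1.6841
β_P = Σ w_i β_i = 0.18×1.3170 + 0.24×1.4963 + 0.28×1.4301 + 0.30×1.6841 = 1.5018
E(R_P) = R_f + β_P × MRP = 1.9% + 1.5018 × 9.3% = 15.87%

15.87%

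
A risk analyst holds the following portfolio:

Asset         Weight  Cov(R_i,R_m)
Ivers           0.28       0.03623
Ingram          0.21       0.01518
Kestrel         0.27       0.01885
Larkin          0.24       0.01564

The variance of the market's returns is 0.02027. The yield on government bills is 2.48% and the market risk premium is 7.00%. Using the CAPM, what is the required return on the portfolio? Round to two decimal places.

10.14%

β_Ivers = 0.03623 / 0.02027 = 1.7874
β_Ingram = 0.01518 / 0.02027 = 0.7489
β_Kestrel = 0.01885 / 0.02027 = 0.9299
β_Larkin = 0.01564 / 0.02027 = 0.7716
β_P = Σ w_i β_i = 0.28×1.7874 + 0.21×0.7489 + 0.27×0.9299 + 0.24×0.7716 = 1.0940
E(R_P) = R_f + β_P × MRP = 2.48% + 1.0940 × 7.00% = 10.14%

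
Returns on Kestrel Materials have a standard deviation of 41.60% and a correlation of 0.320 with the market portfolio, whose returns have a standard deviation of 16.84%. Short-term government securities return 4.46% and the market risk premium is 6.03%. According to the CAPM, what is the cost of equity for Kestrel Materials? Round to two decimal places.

β = ρ × σ_i / σ_m = 0.320 × 41.60% / 16.84% = 0.7905
E(R) = 4.46% + 0.7905 × 6.03% = 9.23%

9.23%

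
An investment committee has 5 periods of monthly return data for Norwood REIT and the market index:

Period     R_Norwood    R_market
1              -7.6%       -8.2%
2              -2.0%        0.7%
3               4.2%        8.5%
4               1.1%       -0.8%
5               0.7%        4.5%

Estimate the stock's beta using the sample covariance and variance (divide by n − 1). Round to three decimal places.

Mean R_i = (-7.6 − 2.0 + 4.2 + 1.1 + 0.7) / 5 = -0.7200%
Mean R_m = (-8.2 + 0.7 + 8.5 − 0.8 + 4.5) / 5 = 0.9400%
Σ(R_i − R̄_i)(R_m − R̄_m) = 102.2740  ⇒  Cov = 102.2740 / 4 = 25.5685
Σ(R_m − R̄_m)² = 156.4520  ⇒  Var(R_m) = 156.4520 / 4 = 39.1130
β = Cov / Var(R_m) = 25.5685 / 39.1130 = 0.6537

0.654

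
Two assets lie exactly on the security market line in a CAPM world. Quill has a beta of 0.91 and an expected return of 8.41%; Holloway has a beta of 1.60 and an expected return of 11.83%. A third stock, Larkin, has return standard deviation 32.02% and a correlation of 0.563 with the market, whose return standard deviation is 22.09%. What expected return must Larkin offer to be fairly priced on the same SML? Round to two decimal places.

MRP = (11.83% − 8.41%) / (1.60 − 0.91) = 4.9565%
R_f = 8.41% − 0.91 × 4.9565% = 3.8996%
β_Larkin = ρ·σ_i/σ_m = 0.563 × 32.02 / 22.09 = 0.8161
E(R_Larkin) = R_f + β × MRP = 3.8996% + 0.8161 × 4.9565% = 7.94%

7.94%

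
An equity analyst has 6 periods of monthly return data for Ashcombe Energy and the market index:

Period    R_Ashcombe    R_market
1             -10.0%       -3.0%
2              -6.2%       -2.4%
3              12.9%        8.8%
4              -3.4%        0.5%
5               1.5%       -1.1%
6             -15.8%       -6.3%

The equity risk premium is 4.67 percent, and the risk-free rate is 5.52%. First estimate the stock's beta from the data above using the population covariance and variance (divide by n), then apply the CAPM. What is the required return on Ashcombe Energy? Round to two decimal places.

14.14%

Mean R_i = (-10.0 − 6.2 + 12.9 − 3.4 + 1.5 − 15.8) / 6 = -3.5000%
Mean R_m = (-3.0 − 2.4 + 8.8 + 0.5 − 1.1 − 6.3) / 6 = -0.5833%
Σ(R_i − R̄_i)(R_m − R̄_m) = 242.3400  ⇒  Cov = 242.3400 / 6 = 40.3900
Σ(R_m − R̄_m)² = 131.3083  ⇒  Var(R_m) = 131.3083 / 6 = 21.8847
β = Cov / Var(R_m) = 40.3900 / 21.8847 = 1.8456
E(R) = R_f + β × MRP = 5.52% + 1.8456 × 4.67% = 14.14%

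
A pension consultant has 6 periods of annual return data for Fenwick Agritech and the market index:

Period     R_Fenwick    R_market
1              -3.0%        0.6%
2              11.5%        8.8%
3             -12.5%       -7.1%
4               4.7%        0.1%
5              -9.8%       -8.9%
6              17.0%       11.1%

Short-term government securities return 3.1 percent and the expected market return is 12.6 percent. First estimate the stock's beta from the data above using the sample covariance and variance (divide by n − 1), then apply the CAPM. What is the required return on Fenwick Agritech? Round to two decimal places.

Mean R_i = (-3.0 + 11.5 − 12.5 + 4.7 − 9.8 + 17.0) / 6 = 1.3167%
Mean R_m = (0.6 + 8.8 − 7.1 + 0.1 − 8.9 + 11.1) / 6 = 0.7667%
Σ(R_i − R̄_i)(R_m − R̄_m) = 458.4833  ⇒  Cov = 458.4833 / 5 = 91.6967
Σ(R_m − R̄_m)² = 327.1133  ⇒  Var(R_m) = 327.1133 / 5 = 65.4227
β = Cov / Var(R_m) = 91.6967 / 65.4227 = 1.4016
MRP = 12.6% − 3.1% = 9.50%
E(R) = R_f + β × MRP = 3.1% + 1.4016 × 9.5% = 16.42%

16.42%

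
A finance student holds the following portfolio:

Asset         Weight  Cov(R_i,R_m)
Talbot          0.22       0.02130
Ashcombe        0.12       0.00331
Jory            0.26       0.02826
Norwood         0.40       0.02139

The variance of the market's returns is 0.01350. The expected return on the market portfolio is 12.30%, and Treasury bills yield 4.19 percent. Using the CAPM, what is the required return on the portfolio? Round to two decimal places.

16.80%

β_Talbot = 0.02130 / 0.01350 = 1.5778
β_Ashcombe = 0.00331 / 0.01350 = 0.2452
β_Jory = 0.02826 / 0.01350 = 2.0933
β_Norwood = 0.02139 / 0.01350 = 1.5844
β_P = Σ w_i β_i = 0.22×1.5778 + 0.12×0.2452 + 0.26×2.0933 + 0.40×1.5844 = 1.5546
MRP = 12.30% − 4.19% = 8.11%
E(R_P) = R_f + β_P × MRP = 4.19% + 1.5546 × 8.11% = 16.80%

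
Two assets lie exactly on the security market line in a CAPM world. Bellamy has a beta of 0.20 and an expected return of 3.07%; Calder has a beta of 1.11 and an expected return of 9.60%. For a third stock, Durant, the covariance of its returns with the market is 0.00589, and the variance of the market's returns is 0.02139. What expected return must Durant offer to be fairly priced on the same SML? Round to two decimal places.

3.61%

MRP = (9.60% − 3.07%) / (1.11 − 0.20) = 7.1758%
R_f = 3.07% − 0.20 × 7.1758% = 1.6348%
β_Durant = Cov / Var(R_m) = 0.00589 / 0.02139 = 0.2754
E(R_Durant) = R_f + β × MRP = 1.6348% + 0.2754 × 7.1758% = 3.61%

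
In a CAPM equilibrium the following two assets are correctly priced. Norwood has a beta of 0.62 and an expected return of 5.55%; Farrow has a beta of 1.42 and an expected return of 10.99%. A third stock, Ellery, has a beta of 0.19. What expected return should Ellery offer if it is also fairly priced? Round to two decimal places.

MRP (SML slope) = (10.99% − 5.55%) / (1.42 − 0.62) = 5.44% / 0.80 = 6.8000%
R_f (intercept) = 5.55% − 0.62 × 6.8000% = 1.3340%
E(R_Ellery) = R_f + β × MRP = 1.3340% + 0.19 × 6.8000% = 2.63%

2.63%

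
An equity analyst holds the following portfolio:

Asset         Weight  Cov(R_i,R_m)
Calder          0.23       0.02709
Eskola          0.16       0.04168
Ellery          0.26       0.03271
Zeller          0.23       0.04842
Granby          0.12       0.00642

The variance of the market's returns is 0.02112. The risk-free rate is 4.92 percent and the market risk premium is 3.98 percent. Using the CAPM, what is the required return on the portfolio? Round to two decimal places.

β_Calder = 0.02709 / 0.02112 = 1.2827
β_Eskola = 0.04168 / 0.02112 = 1.9735
β_Ellery = 0.03271 / 0.02112 = 1.5488
β_Zeller = 0.04842 / 0.02112 = 2.2926
β_Granby = 0.00642 / 0.02112 = 0.3040
β_P = Σ w_i β_i = 0.23×1.2827 + 0.16×1.9735 + 0.26×1.5488 + 0.23×2.2926 + 0.12×0.3040 = 1.5772
E(R_P) = R_f + β_P × MRP = 4.92% + 1.5772 × 3.98% = 11.20%

11.20%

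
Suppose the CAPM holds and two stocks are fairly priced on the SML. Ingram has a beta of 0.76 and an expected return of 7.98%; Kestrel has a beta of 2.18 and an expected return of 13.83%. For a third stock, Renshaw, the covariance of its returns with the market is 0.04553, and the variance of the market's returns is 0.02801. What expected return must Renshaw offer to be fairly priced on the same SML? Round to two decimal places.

11.55%

MRP = (13.83% − 7.98%) / (2.18 − 0.76) = 4.1197%
R_f = 7.98% − 0.76 × 4.1197% = 4.8490%
β_Renshaw = Cov / Var(R_m) = 0.04553 / 0.02801 = 1.6255
E(R_Renshaw) = R_f + β × MRP = 4.8490% + 1.6255 × 4.1197% = 11.55%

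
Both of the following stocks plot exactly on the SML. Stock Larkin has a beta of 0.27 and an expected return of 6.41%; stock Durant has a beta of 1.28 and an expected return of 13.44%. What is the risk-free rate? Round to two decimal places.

Both satisfy E(R) = R_f + β·MRP, so the slope of the SML is
MRP = (13.44% − 6.41%) / (1.28 − 0.27) = 7.03% / 1.01 = 6.9604%
R_f = E(R_Larkin) − β_Larkin·MRP = 6.41% − 0.27 × 6.9604% = 4.5307%

4.53%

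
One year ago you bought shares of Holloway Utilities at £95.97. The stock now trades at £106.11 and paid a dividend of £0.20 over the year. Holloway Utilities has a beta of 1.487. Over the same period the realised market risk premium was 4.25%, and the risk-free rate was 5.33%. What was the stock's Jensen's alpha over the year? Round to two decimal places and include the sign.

-0.88%

Realised HPR = (P1 + D1 − P0) / P0 = (106.11 + 0.20 − 95.97) / 95.97 = 10.34 / 95.97 = 10.7742%
CAPM required = R_f + β·MRP = 5.33% + 1.487 × 4.25% = 11.64975%
α = realised − required = 10.7742% − 11.64975% = -0.88%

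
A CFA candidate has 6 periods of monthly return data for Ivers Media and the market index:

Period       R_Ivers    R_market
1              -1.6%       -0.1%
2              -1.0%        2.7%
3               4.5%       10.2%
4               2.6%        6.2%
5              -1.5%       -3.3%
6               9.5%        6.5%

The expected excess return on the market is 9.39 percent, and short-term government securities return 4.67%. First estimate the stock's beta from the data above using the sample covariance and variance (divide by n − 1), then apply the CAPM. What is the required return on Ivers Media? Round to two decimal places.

Mean R_i = (-1.6 − 1.0 + 4.5 + 2.6 − 1.5 + 9.5) / 6 = 2.0833%
Mean R_m = (-0.1 + 2.7 + 10.2 + 6.2 − 3.3 + 6.5) / 6 = 3.7000%
Σ(R_i − R̄_i)(R_m − R̄_m) = 79.9300  ⇒  Cov = 79.9300 / 5 = 15.9860
Σ(R_m − R̄_m)² = 120.7800  ⇒  Var(R_m) = 120.7800 / 5 = 24.1560
β = Cov / Var(R_m) = 15.9860 / 24.1560 = 0.6618
E(R) = R_f + β × MRP = 4.67% + 0.6618 × 9.39% = 10.88%

10.88%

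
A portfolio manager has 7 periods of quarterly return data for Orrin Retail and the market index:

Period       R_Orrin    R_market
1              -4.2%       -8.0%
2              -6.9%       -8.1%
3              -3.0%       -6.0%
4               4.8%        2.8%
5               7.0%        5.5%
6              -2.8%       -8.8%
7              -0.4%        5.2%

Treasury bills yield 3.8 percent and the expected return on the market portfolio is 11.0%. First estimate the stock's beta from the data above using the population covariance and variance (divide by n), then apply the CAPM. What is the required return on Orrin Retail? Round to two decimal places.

8.37%

Mean R_i = (-4.2 − 6.9 − 3.0 + 4.8 + 7.0 − 2.8 − 0.4) / 7 = -0.7857%
Mean R_m = (-8.0 − 8.1 − 6.0 + 2.8 + 5.5 − 8.8 + 5.2) / 7 = -2.4857%
Σ(R_i − R̄_i)(R_m − R̄_m) = 168.3186  ⇒  Cov = 168.3186 / 7 = 24.0455
Σ(R_m − R̄_m)² = 264.9286  ⇒  Var(R_m) = 264.9286 / 7 = 37.8469
β = Cov / Var(R_m) = 24.0455 / 37.8469 = 0.6353
MRP = 11.0% − 3.8% = 7.20%
E(R) = R_f + β × MRP = 3.8% + 0.6353 × 7.2% = 8.37%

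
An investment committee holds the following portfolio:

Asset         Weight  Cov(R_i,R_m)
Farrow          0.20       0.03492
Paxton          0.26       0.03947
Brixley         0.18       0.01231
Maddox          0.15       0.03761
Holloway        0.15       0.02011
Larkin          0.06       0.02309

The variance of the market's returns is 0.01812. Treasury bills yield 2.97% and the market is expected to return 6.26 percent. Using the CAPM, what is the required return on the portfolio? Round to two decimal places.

β_Farrow = 0.03492 / 0.01812 = 1.9272
β_Paxton = 0.03947 / 0.01812 = 2.1783
β_Brixley = 0.01231 / 0.01812 = 0.6794
β_Maddox = 0.03761 / 0.01812 = 2.0756
β_Holloway = 0.02011 / 0.01812 = 1.1098
β_Larkin = 0.02309 / 0.01812 = 1.2743
β_P = Σ w_i β_i = 0.20×1.9272 + 0.26×2.1783 + 0.18×0.6794 + 0.15×2.0756 + 0.15×1.1098 + 0.06×1.2743 = 1.6284
MRP = 6.26% − 2.97% = 3.29%
E(R_P) = R_f + β_P × MRP = 2.97% + 1.6284 × 3.29% = 8.33%

8.33%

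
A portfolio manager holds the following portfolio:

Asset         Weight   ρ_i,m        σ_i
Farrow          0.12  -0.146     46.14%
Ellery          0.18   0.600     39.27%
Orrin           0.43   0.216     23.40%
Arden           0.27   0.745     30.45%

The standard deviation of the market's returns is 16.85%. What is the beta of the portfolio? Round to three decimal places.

β_Farrow = -0.146 × 46.14% / 16.85% = -0.3998
β_Ellery = 0.600 × 39.27% / 16.85% = 1.3983
β_Orrin = 0.216 × 23.40% / 16.85% = 0.3000
β_Arden = 0.745 × 30.45% / 16.85% = 1.3463
β_P = Σ w_i β_i = 0.12×-0.3998 + 0.18×1.3983 + 0.43×0.3000 + 0.27×1.3463 = 0.6962

0.696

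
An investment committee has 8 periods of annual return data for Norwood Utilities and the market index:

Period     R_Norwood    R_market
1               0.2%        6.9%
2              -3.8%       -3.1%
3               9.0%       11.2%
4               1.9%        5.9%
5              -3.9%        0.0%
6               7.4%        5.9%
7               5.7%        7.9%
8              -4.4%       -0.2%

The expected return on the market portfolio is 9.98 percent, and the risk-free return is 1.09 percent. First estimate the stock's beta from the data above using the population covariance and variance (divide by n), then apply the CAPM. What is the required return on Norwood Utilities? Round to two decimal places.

9.80%

Mean R_i = (0.2 − 3.8 + 9.0 + 1.9 − 3.9 + 7.4 + 5.7 − 4.4) / 8 = 1.5125%
Mean R_m = (6.9 − 3.1 + 11.2 + 5.9 + 0.0 + 5.9 + 7.9 − 0.2) / 8 = 4.3125%
Σ(R_i − R̄_i)(R_m − R̄_m) = 162.5588  ⇒  Cov = 162.5588 / 8 = 20.3199
Σ(R_m − R̄_m)² = 165.9488  ⇒  Var(R_m) = 165.9488 / 8 = 20.7436
β = Cov / Var(R_m) = 20.3199 / 20.7436 = 0.9796
MRP = 9.98% − 1.09% = 8.89%
E(R) = R_f + β × MRP = 1.09% + 0.9796 × 8.89% = 9.80%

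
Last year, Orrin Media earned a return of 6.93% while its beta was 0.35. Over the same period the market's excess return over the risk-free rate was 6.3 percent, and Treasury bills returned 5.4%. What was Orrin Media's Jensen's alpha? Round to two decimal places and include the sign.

-0.68%

CAPM benchmark = R_f + β(R_m − R_f) = 5.4% + 0.35 × 6.3% = 7.6050%
α = actual − benchmark = 6.93% − 7.6050% = -0.68%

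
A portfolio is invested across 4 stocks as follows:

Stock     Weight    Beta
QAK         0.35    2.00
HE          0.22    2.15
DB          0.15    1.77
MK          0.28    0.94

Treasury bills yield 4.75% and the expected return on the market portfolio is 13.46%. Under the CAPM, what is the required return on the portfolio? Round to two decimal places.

19.57%

β_P = Σ w_i β_i = 0.35×2.00 + 0.22×2.15 + 0.15×1.77 + 0.28×0.94 = 1.7017
MRP = 13.46% − 4.75% = 8.71%
E(R_P) = R_f + β_P × MRP = 4.75% + 1.7017 × 8.71% = 19.57%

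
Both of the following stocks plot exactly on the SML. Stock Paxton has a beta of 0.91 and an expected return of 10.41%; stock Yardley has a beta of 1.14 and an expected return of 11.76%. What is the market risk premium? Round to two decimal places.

Both satisfy E(R) = R_f + β·MRP, so the slope of the SML is
MRP = (11.76% − 10.41%) / (1.14 − 0.91) = 1.35% / 0.23 = 5.8696%

5.87%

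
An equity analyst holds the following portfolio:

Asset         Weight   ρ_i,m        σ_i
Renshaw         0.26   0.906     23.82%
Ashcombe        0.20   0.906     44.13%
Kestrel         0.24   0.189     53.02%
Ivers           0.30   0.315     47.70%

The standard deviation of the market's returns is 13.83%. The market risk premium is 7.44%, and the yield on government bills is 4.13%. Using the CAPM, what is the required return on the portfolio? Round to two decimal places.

β_Renshaw = 0.906 × 23.82% / 13.83% = 1.5604
β_Ashcombe = 0.906 × 44.13% / 13.83% = 2.8909
β_Kestrel = 0.189 × 53.02% / 13.83% = 0.7246
β_Ivers = 0.315 × 47.70% / 13.83% = 1.0864
β_P = Σ w_i β_i = 0.26×1.5604 + 0.20×2.8909 + 0.24×0.7246 + 0.30×1.0864 = 1.4837
E(R_P) = R_f + β_P × MRP = 4.13% + 1.4837 × 7.44% = 15.17%

15.17%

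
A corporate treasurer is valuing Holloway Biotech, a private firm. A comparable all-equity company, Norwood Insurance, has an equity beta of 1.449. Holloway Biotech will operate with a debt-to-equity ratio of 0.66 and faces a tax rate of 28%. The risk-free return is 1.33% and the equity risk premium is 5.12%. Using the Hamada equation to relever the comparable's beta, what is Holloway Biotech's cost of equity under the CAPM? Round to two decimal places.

12.27%

β_L = β_U × [1 + (1 − t)(D/E)] = 1.449 × [1 + (1 − 0.28) × 0.66]
    = 1.449 × [1 + 0.72 × 0.66] = 1.449 × 1.4752 = 2.1376
E(R) = R_f + β_L × MRP = 1.33% + 2.1376 × 5.12% = 12.27%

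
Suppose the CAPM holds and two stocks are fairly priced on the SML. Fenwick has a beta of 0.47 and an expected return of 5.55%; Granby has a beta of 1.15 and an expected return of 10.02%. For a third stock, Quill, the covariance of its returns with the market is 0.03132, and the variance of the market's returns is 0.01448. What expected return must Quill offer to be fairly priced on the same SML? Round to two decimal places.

16.68%

MRP = (10.02% − 5.55%) / (1.15 − 0.47) = 6.5735%
R_f = 5.55% − 0.47 × 6.5735% = 2.4605%
β_Quill = Cov / Var(R_m) = 0.03132 / 0.01448 = 2.1630
E(R_Quill) = R_f + β × MRP = 2.4605% + 2.1630 × 6.5735% = 16.68%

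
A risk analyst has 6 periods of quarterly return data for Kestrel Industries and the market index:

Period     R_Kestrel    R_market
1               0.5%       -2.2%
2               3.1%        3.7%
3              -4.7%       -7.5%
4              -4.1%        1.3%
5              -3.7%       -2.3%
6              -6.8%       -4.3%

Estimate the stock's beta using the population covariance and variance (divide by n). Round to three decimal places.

Mean R_i = (0.5 + 3.1 − 4.7 − 4.1 − 3.7 − 6.8) / 6 = -2.6167%
Mean R_m = (-2.2 + 3.7 − 7.5 + 1.3 − 2.3 − 4.3) / 6 = -1.8833%
Σ(R_i − R̄_i)(R_m − R̄_m) = 48.4717  ⇒  Cov = 48.4717 / 6 = 8.0786
Σ(R_m − R̄_m)² = 78.9683  ⇒  Var(R_m) = 78.9683 / 6 = 13.1614
β = Cov / Var(R_m) = 8.0786 / 13.1614 = 0.6138

0.614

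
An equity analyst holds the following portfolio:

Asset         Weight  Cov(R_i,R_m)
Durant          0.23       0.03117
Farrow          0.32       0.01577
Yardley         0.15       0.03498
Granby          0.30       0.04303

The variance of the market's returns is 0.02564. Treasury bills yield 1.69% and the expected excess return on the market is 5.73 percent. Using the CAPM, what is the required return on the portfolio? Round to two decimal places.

β_Durant = 0.03117 / 0.02564 = 1.2157
β_Farrow = 0.01577 / 0.02564 = 0.6151
β_Yardley = 0.03498 / 0.02564 = 1.3643
β_Granby = 0.04303 / 0.02564 = 1.6782
β_P = Σ w_i β_i = 0.23×1.2157 + 0.32×0.6151 + 0.15×1.3643 + 0.30×1.6782 = 1.1845
E(R_P) = R_f + β_P × MRP = 1.69% + 1.1845 × 5.73% = 8.48%

8.48%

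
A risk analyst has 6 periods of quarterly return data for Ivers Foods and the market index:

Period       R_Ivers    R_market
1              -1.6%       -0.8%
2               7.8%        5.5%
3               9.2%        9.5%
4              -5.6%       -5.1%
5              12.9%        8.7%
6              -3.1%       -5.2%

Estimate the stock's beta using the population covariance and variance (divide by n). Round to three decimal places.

1.107

Mean R_i = (-1.6 + 7.8 + 9.2 − 5.6 + 12.9 − 3.1) / 6 = 3.2667%
Mean R_m = (-0.8 + 5.5 + 9.5 − 5.1 + 8.7 − 5.2) / 6 = 2.1000%
Σ(R_i − R̄_i)(R_m − R̄_m) = 247.3300  ⇒  Cov = 247.3300 / 6 = 41.2217
Σ(R_m − R̄_m)² = 223.4200  ⇒  Var(R_m) = 223.4200 / 6 = 37.2367
β = Cov / Var(R_m) = 41.2217 / 37.2367 = 1.1070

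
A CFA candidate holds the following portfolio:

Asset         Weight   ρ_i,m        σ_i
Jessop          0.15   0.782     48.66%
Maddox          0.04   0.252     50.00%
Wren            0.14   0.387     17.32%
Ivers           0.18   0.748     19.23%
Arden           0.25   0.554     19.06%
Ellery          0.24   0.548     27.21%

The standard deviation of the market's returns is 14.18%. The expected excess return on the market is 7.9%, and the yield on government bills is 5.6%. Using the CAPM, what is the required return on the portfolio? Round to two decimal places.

β_Jessop = 0.782 × 48.66% / 14.18% = 2.6835
β_Maddox = 0.252 × 50.00% / 14.18% = 0.8886
β_Wren = 0.387 × 17.32% / 14.18% = 0.4727
β_Ivers = 0.748 × 19.23% / 14.18% = 1.0144
β_Arden = 0.554 × 19.06% / 14.18% = 0.7447
β_Ellery = 0.548 × 27.21% / 14.18% = 1.0516
β_P = Σ w_i β_i = 0.15×2.6835 + 0.04×0.8886 + 0.14×0.4727 + 0.18×1.0144 + 0.25×0.7447 + 0.24×1.0516 = 1.1254
E(R_P) = R_f + β_P × MRP = 5.6% + 1.1254 × 7.9% = 14.49%

14.49%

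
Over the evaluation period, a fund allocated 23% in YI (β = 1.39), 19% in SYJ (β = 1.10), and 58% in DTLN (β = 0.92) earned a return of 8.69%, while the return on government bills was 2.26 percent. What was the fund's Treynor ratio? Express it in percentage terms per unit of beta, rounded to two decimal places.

β_P = 0.23×1.39 + 0.19×1.10 + 0.58×0.92 = 1.0623
Treynor = (R_P − R_f) / β_P = (8.69% − 2.26%) / 1.0623 = 6.43% / 1.0623 = 6.05%

6.05%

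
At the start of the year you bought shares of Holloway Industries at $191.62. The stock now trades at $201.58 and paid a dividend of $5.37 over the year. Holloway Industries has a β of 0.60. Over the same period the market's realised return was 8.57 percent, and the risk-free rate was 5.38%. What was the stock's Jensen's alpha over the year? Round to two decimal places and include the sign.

Realised HPR = (P1 + D1 − P0) / P0 = (201.58 + 5.37 − 191.62) / 191.62 = 15.33 / 191.62 = 8.0002%
MRP = 8.57% − 5.38% = 3.19%
CAPM required = R_f + β·MRP = 5.38% + 0.60 × 3.19% = 7.2940%
α = realised − required = 8.0002% − 7.2940% = +0.71%

+0.71%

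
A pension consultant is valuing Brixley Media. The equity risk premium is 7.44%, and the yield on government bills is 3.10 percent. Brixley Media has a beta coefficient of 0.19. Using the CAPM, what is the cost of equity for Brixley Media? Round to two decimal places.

E(R) = R_f + β × MRP = 3.10% + 0.19 × 7.44% = 4.51%

4.51%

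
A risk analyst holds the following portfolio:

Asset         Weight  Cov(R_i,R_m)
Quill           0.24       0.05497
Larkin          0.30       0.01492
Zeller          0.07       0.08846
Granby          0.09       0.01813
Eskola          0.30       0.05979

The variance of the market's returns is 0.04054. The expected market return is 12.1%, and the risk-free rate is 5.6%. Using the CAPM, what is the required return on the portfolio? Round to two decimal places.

β_Quill = 0.05497 / 0.04054 = 1.3559
β_Larkin = 0.01492 / 0.04054 = 0.3680
β_Zeller = 0.08846 / 0.04054 = 2.1820
β_Granby = 0.01813 / 0.04054 = 0.4472
β_Eskola = 0.05979 / 0.04054 = 1.4748
β_P = Σ w_i β_i = 0.24×1.3559 + 0.30×0.3680 + 0.07×2.1820 + 0.09×0.4472 + 0.30×1.4748 = 1.0712
MRP = 12.1% − 5.6% = 6.50%
E(R_P) = R_f + β_P × MRP = 5.6% + 1.0712 × 6.5% = 12.56%

12.56%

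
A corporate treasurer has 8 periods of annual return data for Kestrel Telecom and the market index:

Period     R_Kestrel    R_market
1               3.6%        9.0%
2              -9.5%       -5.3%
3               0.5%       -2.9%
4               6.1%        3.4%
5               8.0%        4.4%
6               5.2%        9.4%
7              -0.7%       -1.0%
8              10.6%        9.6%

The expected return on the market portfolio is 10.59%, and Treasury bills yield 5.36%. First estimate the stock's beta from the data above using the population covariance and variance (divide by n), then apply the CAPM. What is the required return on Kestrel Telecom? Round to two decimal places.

9.90%

Mean R_i = (3.6 − 9.5 + 0.5 + 6.1 + 8.0 + 5.2 − 0.7 + 10.6) / 8 = 2.9750%
Mean R_m = (9.0 − 5.3 − 2.9 + 3.4 + 4.4 + 9.4 − 1.0 + 9.6) / 8 = 3.3250%
Σ(R_i − R̄_i)(R_m − R̄_m) = 209.4450  ⇒  Cov = 209.4450 / 8 = 26.1806
Σ(R_m − R̄_m)² = 241.4950  ⇒  Var(R_m) = 241.4950 / 8 = 30.1869
β = Cov / Var(R_m) = 26.1806 / 30.1869 = 0.8673
MRP = 10.59% − 5.36% = 5.23%
E(R) = R_f + β × MRP = 5.36% + 0.8673 × 5.23% = 9.90%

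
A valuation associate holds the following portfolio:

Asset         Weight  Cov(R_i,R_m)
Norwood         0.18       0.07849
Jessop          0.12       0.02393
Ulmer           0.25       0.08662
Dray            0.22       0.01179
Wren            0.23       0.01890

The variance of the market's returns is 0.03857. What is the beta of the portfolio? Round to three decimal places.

β_Norwood = 0.07849 / 0.03857 = 2.0350
β_Jessop = 0.02393 / 0.03857 = 0.6204
β_Ulmer = 0.08662 / 0.03857 = 2.2458
β_Dray = 0.01179 / 0.03857 = 0.3057
β_Wren = 0.01890 / 0.03857 = 0.4900
β_P = Σ w_i β_i = 0.18×2.0350 + 0.12×0.6204 + 0.25×2.2458 + 0.22×0.3057 + 0.23×0.4900 = 1.1822

1.182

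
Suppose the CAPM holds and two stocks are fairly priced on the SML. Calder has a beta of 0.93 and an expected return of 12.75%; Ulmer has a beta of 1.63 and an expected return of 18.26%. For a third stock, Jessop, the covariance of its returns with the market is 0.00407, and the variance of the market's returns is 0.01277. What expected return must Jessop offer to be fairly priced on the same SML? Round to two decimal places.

7.94%

MRP = (18.26% − 12.75%) / (1.63 − 0.93) = 7.8714%
R_f = 12.75% − 0.93 × 7.8714% = 5.4296%
β_Jessop = Cov / Var(R_m) = 0.00407 / 0.01277 = 0.3187
E(R_Jessop) = R_f + β × MRP = 5.4296% + 0.3187 × 7.8714% = 7.94%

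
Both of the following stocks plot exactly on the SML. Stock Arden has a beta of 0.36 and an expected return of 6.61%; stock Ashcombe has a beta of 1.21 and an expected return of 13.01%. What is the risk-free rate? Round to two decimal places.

Both satisfy E(R) = R_f + β·MRP, so the slope of the SML is
MRP = (13.01% − 6.61%) / (1.21 − 0.36) = 6.40% / 0.85 = 7.5294%
R_f = E(R_Arden) − β_Arden·MRP = 6.61% − 0.36 × 7.5294% = 3.8994%

3.90%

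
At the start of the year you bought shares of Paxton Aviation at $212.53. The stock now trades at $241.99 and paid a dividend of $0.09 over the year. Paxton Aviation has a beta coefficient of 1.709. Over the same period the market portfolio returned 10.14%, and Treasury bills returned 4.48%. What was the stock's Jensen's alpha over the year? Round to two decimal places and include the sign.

-0.25%

Realised HPR = (P1 + D1 − P0) / P0 = (241.99 + 0.09 − 212.53) / 212.53 = 29.55 / 212.53 = 13.9039%
MRP = 10.14% − 4.48% = 5.66%
CAPM required = R_f + β·MRP = 4.48% + 1.709 × 5.66% = 14.15294%
α = realised − required = 13.9039% − 14.15294% = -0.25%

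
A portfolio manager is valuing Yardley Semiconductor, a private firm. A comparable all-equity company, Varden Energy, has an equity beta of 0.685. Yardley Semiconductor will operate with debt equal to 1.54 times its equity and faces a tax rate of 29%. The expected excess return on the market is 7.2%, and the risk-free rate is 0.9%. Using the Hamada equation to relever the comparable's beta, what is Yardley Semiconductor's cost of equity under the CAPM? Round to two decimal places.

11.22%

β_L = β_U × [1 + (1 − t)(D/E)] = 0.685 × [1 + (1 − 0.29) × 1.54]
    = 0.685 × [1 + 0.71 × 1.54] = 0.685 × 2.0934 = 1.4340
E(R) = R_f + β_L × MRP = 0.9% + 1.4340 × 7.2% = 11.22%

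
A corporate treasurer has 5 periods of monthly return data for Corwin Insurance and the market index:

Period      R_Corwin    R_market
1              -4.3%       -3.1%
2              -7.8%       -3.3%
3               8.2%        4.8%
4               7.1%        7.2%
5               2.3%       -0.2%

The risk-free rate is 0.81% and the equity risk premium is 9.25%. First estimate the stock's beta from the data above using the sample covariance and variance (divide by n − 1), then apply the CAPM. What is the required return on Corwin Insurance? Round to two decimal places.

13.53%

Mean R_i = (-4.3 − 7.8 + 8.2 + 7.1 + 2.3) / 5 = 1.1000%
Mean R_m = (-3.1 − 3.3 + 4.8 + 7.2 − 0.2) / 5 = 1.0800%
Σ(R_i − R̄_i)(R_m − R̄_m) = 123.1500  ⇒  Cov = 123.1500 / 4 = 30.7875
Σ(R_m − R̄_m)² = 89.5880  ⇒  Var(R_m) = 89.5880 / 4 = 22.3970
β = Cov / Var(R_m) = 30.7875 / 22.3970 = 1.3746
E(R) = R_f + β × MRP = 0.81% + 1.3746 × 9.25% = 13.53%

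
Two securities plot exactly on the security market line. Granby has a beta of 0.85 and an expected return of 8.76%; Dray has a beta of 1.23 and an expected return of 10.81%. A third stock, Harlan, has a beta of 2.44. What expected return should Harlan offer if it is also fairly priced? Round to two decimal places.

MRP (SML slope) = (10.81% − 8.76%) / (1.23 − 0.85) = 2.05% / 0.38 = 5.3947%
R_f (intercept) = 8.76% − 0.85 × 5.3947% = 4.1745%
E(R_Harlan) = R_f + β × MRP = 4.1745% + 2.44 × 5.3947% = 17.34%

17.34%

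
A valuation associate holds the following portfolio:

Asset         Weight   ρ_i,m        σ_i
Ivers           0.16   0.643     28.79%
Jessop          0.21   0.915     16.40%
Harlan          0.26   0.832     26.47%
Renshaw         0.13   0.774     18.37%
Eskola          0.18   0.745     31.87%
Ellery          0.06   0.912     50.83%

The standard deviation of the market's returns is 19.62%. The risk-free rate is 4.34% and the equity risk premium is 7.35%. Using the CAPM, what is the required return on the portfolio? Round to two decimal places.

β_Ivers = 0.643 × 28.79% / 19.62% = 0.9435
β_Jessop = 0.915 × 16.40% / 19.62% = 0.7648
β_Harlan = 0.832 × 26.47% / 19.62% = 1.1225
β_Renshaw = 0.774 × 18.37% / 19.62% = 0.7247
β_Eskola = 0.745 × 31.87% / 19.62% = 1.2102
β_Ellery = 0.912 × 50.83% / 19.62% = 2.3627
β_P = Σ w_i β_i = 0.16×0.9435 + 0.21×0.7648 + 0.26×1.1225 + 0.13×0.7247 + 0.18×1.2102 + 0.06×2.3627 = 1.0572
E(R_P) = R_f + β_P × MRP = 4.34% + 1.0572 × 7.35% = 12.11%

12.11%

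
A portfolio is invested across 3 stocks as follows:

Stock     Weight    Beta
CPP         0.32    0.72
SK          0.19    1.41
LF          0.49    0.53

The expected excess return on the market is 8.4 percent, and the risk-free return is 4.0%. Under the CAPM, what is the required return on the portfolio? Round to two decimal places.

10.37%

β_P = Σ w_i β_i = 0.32×0.72 + 0.19×1.41 + 0.49×0.53 = 0.7580
E(R_P) = R_f + β_P × MRP = 4.0% + 0.7580 × 8.4% = 10.37%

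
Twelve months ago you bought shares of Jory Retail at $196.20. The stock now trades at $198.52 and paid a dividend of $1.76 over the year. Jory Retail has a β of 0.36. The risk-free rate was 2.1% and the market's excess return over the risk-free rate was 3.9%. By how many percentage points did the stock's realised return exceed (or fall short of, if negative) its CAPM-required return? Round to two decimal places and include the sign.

Realised HPR = (P1 + D1 − P0) / P0 = (198.52 + 1.76 − 196.20) / 196.20 = 4.08 / 196.20 = 2.0795%
CAPM required = R_f + β·MRP = 2.1% + 0.36 × 3.9% = 3.5040%
α = realised − required = 2.0795% − 3.5040% = -1.42%

-1.42%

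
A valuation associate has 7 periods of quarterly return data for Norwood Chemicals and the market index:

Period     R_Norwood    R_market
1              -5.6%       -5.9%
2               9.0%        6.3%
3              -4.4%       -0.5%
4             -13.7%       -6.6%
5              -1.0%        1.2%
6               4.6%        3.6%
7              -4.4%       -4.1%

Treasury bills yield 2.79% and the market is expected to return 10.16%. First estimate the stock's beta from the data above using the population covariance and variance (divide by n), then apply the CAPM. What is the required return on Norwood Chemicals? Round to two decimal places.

13.13%

Mean R_i = (-5.6 + 9.0 − 4.4 − 13.7 − 1.0 + 4.6 − 4.4) / 7 = -2.2143%
Mean R_m = (-5.9 + 6.3 − 0.5 − 6.6 + 1.2 + 3.6 − 4.1) / 7 = -0.8571%
Σ(R_i − R̄_i)(R_m − R̄_m) = 202.4743  ⇒  Cov = 202.4743 / 7 = 28.9249
Σ(R_m − R̄_m)² = 144.3771  ⇒  Var(R_m) = 144.3771 / 7 = 20.6253
β = Cov / Var(R_m) = 28.9249 / 20.6253 = 1.4024
MRP = 10.16% − 2.79% = 7.37%
E(R) = R_f + β × MRP = 2.79% + 1.4024 × 7.37% = 13.13%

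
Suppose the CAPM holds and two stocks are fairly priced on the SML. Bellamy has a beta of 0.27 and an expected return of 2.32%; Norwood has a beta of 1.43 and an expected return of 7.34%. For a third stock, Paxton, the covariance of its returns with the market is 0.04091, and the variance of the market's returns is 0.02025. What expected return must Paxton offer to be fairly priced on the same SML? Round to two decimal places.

9.89%

MRP = (7.34% − 2.32%) / (1.43 − 0.27) = 4.3276%
R_f = 2.32% − 0.27 × 4.3276% = 1.1515%
β_Paxton = Cov / Var(R_m) = 0.04091 / 0.02025 = 2.0202
E(R_Paxton) = R_f + β × MRP = 1.1515% + 2.0202 × 4.3276% = 9.89%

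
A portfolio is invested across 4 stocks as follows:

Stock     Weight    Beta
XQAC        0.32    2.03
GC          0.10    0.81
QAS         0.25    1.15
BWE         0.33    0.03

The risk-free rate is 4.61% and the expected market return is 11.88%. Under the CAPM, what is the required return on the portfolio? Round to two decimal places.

12.08%

β_P = Σ w_i β_i = 0.32×2.03 + 0.10×0.81 + 0.25×1.15 + 0.33×0.03 = 1.0280
MRP = 11.88% − 4.61% = 7.27%
E(R_P) = R_f + β_P × MRP = 4.61% + 1.0280 × 7.27% = 12.08%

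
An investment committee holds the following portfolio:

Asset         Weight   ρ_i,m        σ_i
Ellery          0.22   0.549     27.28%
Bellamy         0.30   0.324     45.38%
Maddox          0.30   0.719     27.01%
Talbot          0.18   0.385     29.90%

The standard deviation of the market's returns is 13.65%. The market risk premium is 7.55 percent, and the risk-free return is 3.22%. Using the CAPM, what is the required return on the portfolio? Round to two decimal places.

11.85%

β_Ellery = 0.549 × 27.28% / 13.65% = 1.0972
β_Bellamy = 0.324 × 45.38% / 13.65% = 1.0772
β_Maddox = 0.719 × 27.01% / 13.65% = 1.4227
β_Talbot = 0.385 × 29.90% / 13.65% = 0.8433
β_P = Σ w_i β_i = 0.22×1.0972 + 0.30×1.0772 + 0.30×1.4227 + 0.18×0.8433 = 1.1431
E(R_P) = R_f + β_P × MRP = 3.22% + 1.1431 × 7.55% = 11.85%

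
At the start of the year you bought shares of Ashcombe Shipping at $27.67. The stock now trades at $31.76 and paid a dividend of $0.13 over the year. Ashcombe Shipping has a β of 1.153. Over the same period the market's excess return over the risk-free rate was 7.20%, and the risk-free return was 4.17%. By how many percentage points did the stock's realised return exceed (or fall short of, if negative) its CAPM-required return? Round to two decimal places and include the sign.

Realised HPR = (P1 + D1 − P0) / P0 = (31.76 + 0.13 − 27.67) / 27.67 = 4.22 / 27.67 = 15.2512%
CAPM required = R_f + β·MRP = 4.17% + 1.153 × 7.20% = 12.47160%
α = realised − required = 15.2512% − 12.47160% = +2.78%

+2.78%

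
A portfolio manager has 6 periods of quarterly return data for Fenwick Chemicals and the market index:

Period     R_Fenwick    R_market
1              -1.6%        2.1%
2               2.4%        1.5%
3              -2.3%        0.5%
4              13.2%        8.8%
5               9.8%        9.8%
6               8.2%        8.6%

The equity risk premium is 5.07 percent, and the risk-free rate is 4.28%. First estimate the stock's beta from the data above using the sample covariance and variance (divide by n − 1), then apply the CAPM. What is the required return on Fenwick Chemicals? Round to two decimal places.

Mean R_i = (-1.6 + 2.4 − 2.3 + 13.2 + 9.8 + 8.2) / 6 = 4.9500%
Mean R_m = (2.1 + 1.5 + 0.5 + 8.8 + 9.8 + 8.6) / 6 = 5.2167%
Σ(R_i − R̄_i)(R_m − R̄_m) = 126.8750  ⇒  Cov = 126.8750 / 5 = 25.3750
Σ(R_m − R̄_m)² = 91.0683  ⇒  Var(R_m) = 91.0683 / 5 = 18.2137
β = Cov / Var(R_m) = 25.3750 / 18.2137 = 1.3932
E(R) = R_f + β × MRP = 4.28% + 1.3932 × 5.07% = 11.34%

11.34%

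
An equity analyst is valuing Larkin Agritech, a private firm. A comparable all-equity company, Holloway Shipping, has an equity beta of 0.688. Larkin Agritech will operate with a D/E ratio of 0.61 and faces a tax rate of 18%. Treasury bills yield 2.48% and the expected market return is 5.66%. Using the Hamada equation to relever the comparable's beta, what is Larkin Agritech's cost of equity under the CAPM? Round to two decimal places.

5.76%

β_L = β_U × [1 + (1 − t)(D/E)] = 0.688 × [1 + (1 − 0.18) × 0.61]
    = 0.688 × [1 + 0.82 × 0.61] = 0.688 × 1.5002 = 1.0321
MRP = 5.66% − 2.48% = 3.18%
E(R) = R_f + β_L × MRP = 2.48% + 1.0321 × 3.18% = 5.76%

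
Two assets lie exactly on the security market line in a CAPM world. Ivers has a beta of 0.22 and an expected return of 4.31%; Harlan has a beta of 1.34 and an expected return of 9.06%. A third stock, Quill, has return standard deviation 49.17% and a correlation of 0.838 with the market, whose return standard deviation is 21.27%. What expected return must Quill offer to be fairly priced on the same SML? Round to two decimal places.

MRP = (9.06% − 4.31%) / (1.34 − 0.22) = 4.2411%
R_f = 4.31% − 0.22 × 4.2411% = 3.3770%
β_Quill = ρ·σ_i/σ_m = 0.838 × 49.17 / 21.27 = 1.9372
E(R_Quill) = R_f + β × MRP = 3.3770% + 1.9372 × 4.2411% = 11.59%

11.59%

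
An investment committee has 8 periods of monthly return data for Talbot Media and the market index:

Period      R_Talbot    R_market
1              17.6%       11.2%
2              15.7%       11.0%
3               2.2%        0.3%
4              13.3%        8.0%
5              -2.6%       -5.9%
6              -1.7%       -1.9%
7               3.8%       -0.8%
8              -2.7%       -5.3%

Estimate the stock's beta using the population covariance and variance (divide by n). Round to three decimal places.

Mean R_i = (17.6 + 15.7 + 2.2 + 13.3 − 2.6 − 1.7 + 3.8 − 2.7) / 8 = 5.7000%
Mean R_m = (11.2 + 11.0 + 0.3 + 8.0 − 5.9 − 1.9 − 0.8 − 5.3) / 8 = 2.0750%
Σ(R_i − R̄_i)(R_m − R̄_m) = 412.1000  ⇒  Cov = 412.1000 / 8 = 51.5125
Σ(R_m − R̄_m)² = 343.2350  ⇒  Var(R_m) = 343.2350 / 8 = 42.9044
β = Cov / Var(R_m) = 51.5125 / 42.9044 = 1.2006

1.201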